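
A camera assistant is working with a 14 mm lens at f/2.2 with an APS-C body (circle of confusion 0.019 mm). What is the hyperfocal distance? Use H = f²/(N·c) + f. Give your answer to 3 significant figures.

Hyperfocal distance H = f²/(N·c) + f = 14²/(2.2 × 0.019) + 14 = 196/0.0418 + 14 ≈ 4703.0 mm ≈ 4.70 m.

4.70 m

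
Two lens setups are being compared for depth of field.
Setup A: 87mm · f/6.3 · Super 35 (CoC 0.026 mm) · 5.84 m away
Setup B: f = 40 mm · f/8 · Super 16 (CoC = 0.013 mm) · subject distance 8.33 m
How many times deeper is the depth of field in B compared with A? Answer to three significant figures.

Setup A: H = 87²/(6.3×0.026) + 87 ≈ 46295.8 mm; DoF = Df − Dn = 6670.5 − 5193.4 ≈ 1477.1 mm.
Setup B: H = 40²/(8×0.013) + 40 ≈ 15424.6 mm; DoF = Df − Dn = 18064 − 5413 ≈ 12651 mm.
Ratio = 12651 / 1477.1 ≈ 8.56.

8.56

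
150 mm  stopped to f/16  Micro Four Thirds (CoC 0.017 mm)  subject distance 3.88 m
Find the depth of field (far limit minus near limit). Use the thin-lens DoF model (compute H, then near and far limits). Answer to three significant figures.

351 mm

Hyperfocal distance H = f²/(N·c) + f = 150²/(16 × 0.017) + 150 = 22500/0.272 + 150 ≈ 82870.6 mm ≈ 82.87 m.
Near limit Dn = s·(H − f)/(H + s − 2f) = 3880 × (82870.6 − 150) / (82870.6 + 3880 − 2 × 150) = 3880 × 82720.6 / 86450.6 ≈ 3712.59 mm.
Far limit Df = s·(H − f)/(H − s) = 3880 × (82870.6 − 150) / (82870.6 − 3880) = 3880 × 82720.6 / 78990.6 ≈ 4063.22 mm.
Depth of field = Df − Dn = 4063.22 − 3712.59 ≈ 350.63 mm.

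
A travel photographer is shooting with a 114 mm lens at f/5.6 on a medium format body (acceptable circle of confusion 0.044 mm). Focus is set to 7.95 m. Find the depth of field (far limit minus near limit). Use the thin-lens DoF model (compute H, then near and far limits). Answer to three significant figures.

Hyperfocal distance H = f²/(N·c) + f = 114²/(5.6 × 0.044) + 114 = 12996/0.2464 + 114 ≈ 52857.5 mm ≈ 52.86 m.
Near limit Dn = s·(H − f)/(H + s − 2f) = 7950 × (52857.5 − 114) / (52857.5 + 7950 − 2 × 114) = 7950 × 52743.5 / 60579.5 ≈ 6921.7 mm.
Far limit Df = s·(H − f)/(H − s) = 7950 × (52857.5 − 114) / (52857.5 − 7950) = 7950 × 52743.5 / 44907.5 ≈ 9337.2 mm.
Depth of field = Df − Dn = 9337.2 − 6921.7 ≈ 2415.5 mm ≈ 2.42 m.

2.42 m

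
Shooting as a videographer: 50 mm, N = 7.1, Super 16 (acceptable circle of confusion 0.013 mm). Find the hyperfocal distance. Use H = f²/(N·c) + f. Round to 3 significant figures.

Hyperfocal distance H = f²/(N·c) + f = 50²/(7.1 × 0.013) + 50 = 2500/0.0923 + 50 ≈ 27135.6 mm ≈ 27.1 m.

27.1 m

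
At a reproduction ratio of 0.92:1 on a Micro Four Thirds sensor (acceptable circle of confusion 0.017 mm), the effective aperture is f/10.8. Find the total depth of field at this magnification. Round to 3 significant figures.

0.434 mm

At magnification m, DoF ≈ 2·N_eff·c/m² = 2 × 10.8 × 0.017 / 0.92² = 0.3672 / 0.8464 ≈ 0.434 mm.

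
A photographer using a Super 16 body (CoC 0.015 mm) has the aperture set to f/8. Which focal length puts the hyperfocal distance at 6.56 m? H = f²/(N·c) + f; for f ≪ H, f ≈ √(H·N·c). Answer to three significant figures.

From H = f²/(N·c) + f, with f ≪ H: f ≈ √(H·N·c) = √(6560 × 8 × 0.015) = √787.20 ≈ 28.06 mm.
Exact: f² + N·c·f − N·c·H = 0 ⇒ f = (−N·c + √((N·c)² + 4·N·c·H))/2 = (−0.12 + √3148.8)/2 ≈ 27.997 mm ≈ 28.0 mm.

28.0 mm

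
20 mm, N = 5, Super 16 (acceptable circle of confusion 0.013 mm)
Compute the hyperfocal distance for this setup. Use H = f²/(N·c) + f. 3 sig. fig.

Hyperfocal distance H = f²/(N·c) + f = 20²/(5 × 0.013) + 20 = 400/0.065 + 20 ≈ 6173.8 mm ≈ 6.17 m.

6.17 m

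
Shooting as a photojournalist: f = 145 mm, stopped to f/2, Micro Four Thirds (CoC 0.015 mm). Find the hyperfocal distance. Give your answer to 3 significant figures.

701 m

Hyperfocal distance H = f²/(N·c) + f = 145²/(2 × 0.015) + 145 = 21025/0.03 + 145 ≈ 700978.3 mm ≈ 701 m.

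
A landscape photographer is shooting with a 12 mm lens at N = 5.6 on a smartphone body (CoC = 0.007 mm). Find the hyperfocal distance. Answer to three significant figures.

3.69 m

Hyperfocal distance H = f²/(N·c) + f = 12²/(5.6 × 0.007) + 12 = 144/0.0392 + 12 ≈ 3685.5 mm ≈ 3.69 m.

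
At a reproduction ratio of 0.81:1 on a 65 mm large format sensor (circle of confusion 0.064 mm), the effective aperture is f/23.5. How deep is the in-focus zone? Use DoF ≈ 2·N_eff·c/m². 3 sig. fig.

4.58 mm

At magnification m, DoF ≈ 2·N_eff·c/m² = 2 × 23.5 × 0.064 / 0.81² = 3.008 / 0.6561 ≈ 4.58 mm.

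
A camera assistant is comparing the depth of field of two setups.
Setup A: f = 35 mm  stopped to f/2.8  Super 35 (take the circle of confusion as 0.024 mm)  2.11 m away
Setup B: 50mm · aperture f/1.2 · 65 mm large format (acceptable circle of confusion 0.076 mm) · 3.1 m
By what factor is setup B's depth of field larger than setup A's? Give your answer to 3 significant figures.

Setup A: H = 35²/(2.8×0.024) + 35 ≈ 18264.2 mm; DoF = Df − Dn = 2381.03 − 1894.37 ≈ 486.66 mm.
Setup B: H = 50²/(1.2×0.076) + 50 ≈ 27462.3 mm; DoF = Df − Dn = 3488.10 − 2789.62 ≈ 698.48 mm.
Ratio = 698.48 / 486.66 ≈ 1.44.

1.44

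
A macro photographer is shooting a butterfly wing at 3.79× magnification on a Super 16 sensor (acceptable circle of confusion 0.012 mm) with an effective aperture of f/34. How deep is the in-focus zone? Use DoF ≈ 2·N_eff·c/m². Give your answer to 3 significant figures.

At magnification m, DoF ≈ 2·N_eff·c/m² = 2 × 34 × 0.012 / 3.79² = 0.816 / 14.36 ≈ 0.0568 mm.

0.0568 mm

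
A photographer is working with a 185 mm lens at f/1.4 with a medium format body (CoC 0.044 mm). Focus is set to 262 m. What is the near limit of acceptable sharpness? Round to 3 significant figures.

178 m

Hyperfocal distance H = f²/(N·c) + f = 185²/(1.4 × 0.044) + 185 = 34225/0.0616 + 185 ≈ 555785.6 mm ≈ 555.8 m.
Near limit Dn = s·(H − f)/(H + s − 2f) = 262000 × (555785.6 − 185) / (555785.6 + 262000 − 2 × 185) = 262000 × 555600.6 / 817415.6 ≈ 178082 mm ≈ 178 m.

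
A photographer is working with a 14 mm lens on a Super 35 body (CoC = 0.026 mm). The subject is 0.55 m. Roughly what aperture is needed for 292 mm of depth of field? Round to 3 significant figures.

f/3.50

Write h = H − f = f²/(N·c). The thin-lens limits are Dn = s·h/(h + (s−f)) and Df = s·h/(h − (s−f)), so DoF = Df − Dn = 2·s·(s−f)·h / (h² − (s−f)²).
That is a quadratic in h: DoF·h² − 2·s·(s−f)·h − DoF·(s−f)² = 0 ⇒ h = (s−f)·(s + √(s² + DoF²)) / DoF = 536 × (550 + √(550² + 292²)) / 292 = 536 × (550 + 622.707) / 292 ≈ 2152.6 mm.
Then N = f²/(c·h) = 14² / (0.026 × 2152.6) = 196 / 55.969 ≈ 3.50.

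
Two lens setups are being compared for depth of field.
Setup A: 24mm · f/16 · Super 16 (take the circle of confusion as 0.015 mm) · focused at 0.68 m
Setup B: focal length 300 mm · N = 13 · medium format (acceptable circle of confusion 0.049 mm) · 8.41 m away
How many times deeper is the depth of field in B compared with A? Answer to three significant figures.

2.41

Setup A: H = 24²/(16×0.015) + 24 ≈ 2424.0 mm; DoF = Df − Dn = 935.78 − 534.03 ≈ 401.75 mm.
Setup B: H = 300²/(13×0.049) + 300 ≈ 141587.3 mm; DoF = Df − Dn = 8922.14 − 7953.46 ≈ 968.68 mm.
Ratio = 968.68 / 401.75 ≈ 2.41.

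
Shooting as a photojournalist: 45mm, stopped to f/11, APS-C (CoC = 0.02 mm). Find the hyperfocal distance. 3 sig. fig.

Hyperfocal distance H = f²/(N·c) + f = 45²/(11 × 0.02) + 45 = 2025/0.22 + 45 ≈ 9249.5 mm ≈ 9.25 m.

9.25 m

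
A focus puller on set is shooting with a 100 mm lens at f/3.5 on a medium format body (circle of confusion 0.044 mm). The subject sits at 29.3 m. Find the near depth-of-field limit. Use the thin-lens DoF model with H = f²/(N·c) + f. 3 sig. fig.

20.2 m

Hyperfocal distance H = f²/(N·c) + f = 100²/(3.5 × 0.044) + 100 = 10000/0.154 + 100 ≈ 65035.1 mm ≈ 65.04 m.
Near limit Dn = s·(H − f)/(H + s − 2f) = 29300 × (65035.1 − 100) / (65035.1 + 29300 − 2 × 100) = 29300 × 64935.1 / 94135.1 ≈ 20211 mm ≈ 20.2 m.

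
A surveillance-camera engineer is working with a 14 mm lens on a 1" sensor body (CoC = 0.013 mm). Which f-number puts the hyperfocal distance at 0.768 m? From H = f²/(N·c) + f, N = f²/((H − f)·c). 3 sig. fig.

Rearrange H = f²/(N·c) + f for N: N = f² / ((H − f)·c).
N = 14² / ((768 − 14) × 0.013) = 196 / 9.802 ≈ 20.

f/20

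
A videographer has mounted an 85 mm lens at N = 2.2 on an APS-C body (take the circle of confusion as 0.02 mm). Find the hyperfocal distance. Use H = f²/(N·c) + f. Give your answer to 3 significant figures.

164 m

Hyperfocal distance H = f²/(N·c) + f = 85²/(2.2 × 0.02) + 85 = 7225/0.044 + 85 ≈ 164289.5 mm ≈ 164 m.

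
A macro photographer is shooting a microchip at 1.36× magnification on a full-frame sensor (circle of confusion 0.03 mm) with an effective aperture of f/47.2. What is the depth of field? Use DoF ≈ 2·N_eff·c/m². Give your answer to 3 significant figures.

1.53 mm

At magnification m, DoF ≈ 2·N_eff·c/m² = 2 × 47.2 × 0.03 / 1.36² = 2.832 / 1.85 ≈ 1.53 mm.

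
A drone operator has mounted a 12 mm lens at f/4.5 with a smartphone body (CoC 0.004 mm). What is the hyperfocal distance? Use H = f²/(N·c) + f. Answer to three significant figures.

Hyperfocal distance H = f²/(N·c) + f = 12²/(4.5 × 0.004) + 12 = 144/0.018 + 12 ≈ 8012.0 mm ≈ 8.01 m.

8.01 m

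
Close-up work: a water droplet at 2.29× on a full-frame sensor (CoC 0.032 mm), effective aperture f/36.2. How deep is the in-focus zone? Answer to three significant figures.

0.442 mm

At magnification m, DoF ≈ 2·N_eff·c/m² = 2 × 36.2 × 0.032 / 2.29² = 2.317 / 5.244 ≈ 0.442 mm.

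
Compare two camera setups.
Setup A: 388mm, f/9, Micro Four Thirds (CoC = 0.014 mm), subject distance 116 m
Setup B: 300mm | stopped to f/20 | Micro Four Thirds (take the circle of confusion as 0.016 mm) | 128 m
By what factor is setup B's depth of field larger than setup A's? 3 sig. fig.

6.46

Setup A: H = 388²/(9×0.014) + 388 ≈ 1195181.7 mm; DoF = Df − Dn = 128427 − 105766 ≈ 22661 mm.
Setup B: H = 300²/(20×0.016) + 300 ≈ 281550.0 mm; DoF = Df − Dn = 234451 − 88030 ≈ 146421 mm.
Ratio = 146421 / 22661 ≈ 6.46.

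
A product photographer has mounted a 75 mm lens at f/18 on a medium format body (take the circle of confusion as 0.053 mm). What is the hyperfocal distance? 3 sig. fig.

Hyperfocal distance H = f²/(N·c) + f = 75²/(18 × 0.053) + 75 = 5625/0.954 + 75 ≈ 5971.2 mm ≈ 5.97 m.

5.97 m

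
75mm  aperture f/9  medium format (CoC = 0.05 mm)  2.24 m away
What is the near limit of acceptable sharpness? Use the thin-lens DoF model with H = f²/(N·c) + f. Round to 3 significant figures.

1.91 m

Hyperfocal distance H = f²/(N·c) + f = 75²/(9 × 0.05) + 75 = 5625/0.45 + 75 ≈ 12575.0 mm ≈ 12.57 m.
Near limit Dn = s·(H − f)/(H + s − 2f) = 2240 × (12575.0 − 75) / (12575.0 + 2240 − 2 × 75) = 2240 × 12500.0 / 14665.0 ≈ 1909.3 mm ≈ 1.91 m.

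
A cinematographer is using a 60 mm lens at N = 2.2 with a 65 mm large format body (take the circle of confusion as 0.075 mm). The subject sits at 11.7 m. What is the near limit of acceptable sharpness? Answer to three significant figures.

7.63 m

Hyperfocal distance H = f²/(N·c) + f = 60²/(2.2 × 0.075) + 60 = 3600/0.165 + 60 ≈ 21878.2 mm ≈ 21.88 m.
Near limit Dn = s·(H − f)/(H + s − 2f) = 11700 × (21878.2 − 60) / (21878.2 + 11700 − 2 × 60) = 11700 × 21818.2 / 33458.2 ≈ 7629.6 mm ≈ 7.63 m.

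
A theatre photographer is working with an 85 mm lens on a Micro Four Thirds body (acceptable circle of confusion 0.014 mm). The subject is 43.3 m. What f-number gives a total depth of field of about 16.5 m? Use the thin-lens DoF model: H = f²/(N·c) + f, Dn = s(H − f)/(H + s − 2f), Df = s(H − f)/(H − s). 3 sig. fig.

f/2.20

Write h = H − f = f²/(N·c). The thin-lens limits are Dn = s·h/(h + (s−f)) and Df = s·h/(h − (s−f)), so DoF = Df − Dn = 2·s·(s−f)·h / (h² − (s−f)²).
That is a quadratic in h: DoF·h² − 2·s·(s−f)·h − DoF·(s−f)² = 0 ⇒ h = (s−f)·(s + √(s² + DoF²)) / DoF = 43215 × (43300 + √(43300² + 16500²)) / 16500 = 43215 × (43300 + 46337.2) / 16500 ≈ 234768 mm.
Then N = f²/(c·h) = 85² / (0.014 × 234768) = 7225 / 3286.8 ≈ 2.20.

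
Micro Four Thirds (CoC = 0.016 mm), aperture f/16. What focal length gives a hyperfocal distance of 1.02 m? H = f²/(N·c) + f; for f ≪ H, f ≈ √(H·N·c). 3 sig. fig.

16.0 mm

From H = f²/(N·c) + f, with f ≪ H: f ≈ √(H·N·c) = √(1020 × 16 × 0.016) = √261.12 ≈ 16.16 mm.
Exact: f² + N·c·f − N·c·H = 0 ⇒ f = (−N·c + √((N·c)² + 4·N·c·H))/2 = (−0.256 + √1044.5)/2 ≈ 16.032 mm ≈ 16.0 mm.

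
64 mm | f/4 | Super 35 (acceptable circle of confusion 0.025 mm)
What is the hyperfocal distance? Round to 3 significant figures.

41.0 m

Hyperfocal distance H = f²/(N·c) + f = 64²/(4 × 0.025) + 64 = 4096/0.1 + 64 ≈ 41024.0 mm ≈ 41.0 m.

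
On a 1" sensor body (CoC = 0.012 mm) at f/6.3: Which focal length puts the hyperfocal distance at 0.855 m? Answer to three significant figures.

From H = f²/(N·c) + f, with f ≪ H: f ≈ √(H·N·c) = √(855 × 6.3 × 0.012) = √64.638 ≈ 8.040 mm.
Exact: f² + N·c·f − N·c·H = 0 ⇒ f = (−N·c + √((N·c)² + 4·N·c·H))/2 = (−0.0756 + √258.56)/2 ≈ 8.0021 mm ≈ 8.00 mm.

8.00 mm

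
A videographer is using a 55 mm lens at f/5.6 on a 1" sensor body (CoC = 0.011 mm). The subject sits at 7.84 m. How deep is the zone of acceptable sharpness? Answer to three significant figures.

Hyperfocal distance H = f²/(N·c) + f = 55²/(5.6 × 0.011) + 55 = 3025/0.0616 + 55 ≈ 49162.1 mm ≈ 49.16 m.
Near limit Dn = s·(H − f)/(H + s − 2f) = 7840 × (49162.1 − 55) / (49162.1 + 7840 − 2 × 55) = 7840 × 49107.1 / 56892.1 ≈ 6767.2 mm.
Far limit Df = s·(H − f)/(H − s) = 7840 × (49162.1 − 55) / (49162.1 − 7840) = 7840 × 49107.1 / 41322.1 ≈ 9317.0 mm.
Depth of field = Df − Dn = 9317.0 − 6767.2 ≈ 2549.8 mm ≈ 2.55 m.

2.55 m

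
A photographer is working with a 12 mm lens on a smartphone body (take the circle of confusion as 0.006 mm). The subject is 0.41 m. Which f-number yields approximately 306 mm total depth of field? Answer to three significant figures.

f/20

Write h = H − f = f²/(N·c). The thin-lens limits are Dn = s·h/(h + (s−f)) and Df = s·h/(h − (s−f)), so DoF = Df − Dn = 2·s·(s−f)·h / (h² − (s−f)²).
That is a quadratic in h: DoF·h² − 2·s·(s−f)·h − DoF·(s−f)² = 0 ⇒ h = (s−f)·(s + √(s² + DoF²)) / DoF = 398 × (410 + √(410² + 306²)) / 306 = 398 × (410 + 511.601) / 306 ≈ 1198.7 mm.
Then N = f²/(c·h) = 12² / (0.006 × 1198.7) = 144 / 7.1921 ≈ 20.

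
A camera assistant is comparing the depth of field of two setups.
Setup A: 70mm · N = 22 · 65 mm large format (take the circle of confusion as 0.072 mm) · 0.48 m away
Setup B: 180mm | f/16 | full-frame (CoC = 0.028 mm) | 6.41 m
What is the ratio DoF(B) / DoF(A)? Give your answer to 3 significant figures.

Setup A: H = 70²/(22×0.072) + 70 ≈ 3163.4 mm; DoF = Df − Dn = 553.34 − 423.83 ≈ 129.51 mm.
Setup B: H = 180²/(16×0.028) + 180 ≈ 72501.4 mm; DoF = Df − Dn = 7014.2 − 5901.6 ≈ 1112.6 mm.
Ratio = 1112.6 / 129.51 ≈ 8.59.

8.59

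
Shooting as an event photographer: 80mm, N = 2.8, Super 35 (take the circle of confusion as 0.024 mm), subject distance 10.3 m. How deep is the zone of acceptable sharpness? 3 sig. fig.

Hyperfocal distance H = f²/(N·c) + f = 80²/(2.8 × 0.024) + 80 = 6400/0.0672 + 80 ≈ 95318.1 mm ≈ 95.32 m.
Near limit Dn = s·(H − f)/(H + s − 2f) = 10300 × (95318.1 − 80) / (95318.1 + 10300 − 2 × 80) = 10300 × 95238.1 / 105458.1 ≈ 9301.8 mm.
Far limit Df = s·(H − f)/(H − s) = 10300 × (95318.1 − 80) / (95318.1 − 10300) = 10300 × 95238.1 / 85018.1 ≈ 11538.2 mm.
Depth of field = Df − Dn = 11538.2 − 9301.8 ≈ 2236.4 mm ≈ 2.24 m.

2.24 m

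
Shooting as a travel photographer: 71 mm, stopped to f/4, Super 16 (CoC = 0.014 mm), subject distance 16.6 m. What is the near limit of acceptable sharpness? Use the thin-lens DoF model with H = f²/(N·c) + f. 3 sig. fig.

14.0 m

Hyperfocal distance H = f²/(N·c) + f = 71²/(4 × 0.014) + 71 = 5041/0.056 + 71 ≈ 90088.9 mm ≈ 90.09 m.
Near limit Dn = s·(H − f)/(H + s − 2f) = 16600 × (90088.9 − 71) / (90088.9 + 16600 − 2 × 71) = 16600 × 90017.9 / 106546.9 ≈ 14025 mm ≈ 14.0 m.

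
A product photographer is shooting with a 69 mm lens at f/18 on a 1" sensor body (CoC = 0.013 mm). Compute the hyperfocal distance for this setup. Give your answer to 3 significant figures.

Hyperfocal distance H = f²/(N·c) + f = 69²/(18 × 0.013) + 69 = 4761/0.234 + 69 ≈ 20415.2 mm ≈ 20.4 m.

20.4 m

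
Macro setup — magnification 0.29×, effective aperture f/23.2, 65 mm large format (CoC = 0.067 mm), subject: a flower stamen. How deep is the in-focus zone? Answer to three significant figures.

37.0 mm

At magnification m, DoF ≈ 2·N_eff·c/m² = 2 × 23.2 × 0.067 / 0.29² = 3.109 / 0.0841 ≈ 37 mm.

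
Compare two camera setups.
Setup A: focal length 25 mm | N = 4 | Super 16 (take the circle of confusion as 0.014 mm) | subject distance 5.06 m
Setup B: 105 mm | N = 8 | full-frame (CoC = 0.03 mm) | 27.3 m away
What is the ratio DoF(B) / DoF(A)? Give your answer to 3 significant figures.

8.68

Setup A: H = 25²/(4×0.014) + 25 ≈ 11185.7 mm; DoF = Df − Dn = 9219.0 − 3486.9 ≈ 5732.1 mm.
Setup B: H = 105²/(8×0.03) + 105 ≈ 46042.5 mm; DoF = Df − Dn = 66912 − 17148 ≈ 49764 mm.
Ratio = 49764 / 5732.1 ≈ 8.68.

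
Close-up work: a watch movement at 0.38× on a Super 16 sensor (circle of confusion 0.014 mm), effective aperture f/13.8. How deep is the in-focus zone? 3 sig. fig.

2.68 mm

At magnification m, DoF ≈ 2·N_eff·c/m² = 2 × 13.8 × 0.014 / 0.38² = 0.3864 / 0.1444 ≈ 2.68 mm.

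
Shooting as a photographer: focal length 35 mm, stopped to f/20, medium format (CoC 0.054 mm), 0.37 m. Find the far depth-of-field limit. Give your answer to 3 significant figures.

Hyperfocal distance H = f²/(N·c) + f = 35²/(20 × 0.054) + 35 = 1225/1.08 + 35 ≈ 1169.3 mm ≈ 1.169 m.
Far limit Df = s·(H − f)/(H − s) = 370 × (1169.3 − 35) / (1169.3 − 370) = 370 × 1134.3 / 799.3 ≈ 525.08 mm ≈ 0.525 m.

0.525 m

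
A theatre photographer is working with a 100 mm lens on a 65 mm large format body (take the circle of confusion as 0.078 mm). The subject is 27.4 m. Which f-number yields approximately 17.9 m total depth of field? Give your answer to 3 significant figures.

Write h = H − f = f²/(N·c). The thin-lens limits are Dn = s·h/(h + (s−f)) and Df = s·h/(h − (s−f)), so DoF = Df − Dn = 2·s·(s−f)·h / (h² − (s−f)²).
That is a quadratic in h: DoF·h² − 2·s·(s−f)·h − DoF·(s−f)² = 0 ⇒ h = (s−f)·(s + √(s² + DoF²)) / DoF = 27300 × (27400 + √(27400² + 17900²)) / 17900 = 27300 × (27400 + 32728.7) / 17900 ≈ 91705 mm.
Then N = f²/(c·h) = 100² / (0.078 × 91705) = 10000 / 7153.0 ≈ 1.40.

f/1.40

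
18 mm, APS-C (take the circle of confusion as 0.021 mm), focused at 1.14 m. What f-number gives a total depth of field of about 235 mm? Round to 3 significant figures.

Write h = H − f = f²/(N·c). The thin-lens limits are Dn = s·h/(h + (s−f)) and Df = s·h/(h − (s−f)), so DoF = Df − Dn = 2·s·(s−f)·h / (h² − (s−f)²).
That is a quadratic in h: DoF·h² − 2·s·(s−f)·h − DoF·(s−f)² = 0 ⇒ h = (s−f)·(s + √(s² + DoF²)) / DoF = 1122 × (1140 + √(1140² + 235²)) / 235 = 1122 × (1140 + 1163.97) / 235 ≈ 11000 mm.
Then N = f²/(c·h) = 18² / (0.021 × 11000) = 324 / 231.00 ≈ 1.40.

f/1.40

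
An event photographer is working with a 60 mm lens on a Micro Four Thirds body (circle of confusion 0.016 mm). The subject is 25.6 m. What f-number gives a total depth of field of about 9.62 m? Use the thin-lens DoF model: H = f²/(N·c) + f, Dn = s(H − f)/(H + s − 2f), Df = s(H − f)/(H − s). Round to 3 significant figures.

f/1.60

Write h = H − f = f²/(N·c). The thin-lens limits are Dn = s·h/(h + (s−f)) and Df = s·h/(h − (s−f)), so DoF = Df − Dn = 2·s·(s−f)·h / (h² − (s−f)²).
That is a quadratic in h: DoF·h² − 2·s·(s−f)·h − DoF·(s−f)² = 0 ⇒ h = (s−f)·(s + √(s² + DoF²)) / DoF = 25540 × (25600 + √(25600² + 9620²)) / 9620 = 25540 × (25600 + 27347.8) / 9620 ≈ 140570 mm.
Then N = f²/(c·h) = 60² / (0.016 × 140570) = 3600 / 2249.1 ≈ 1.60.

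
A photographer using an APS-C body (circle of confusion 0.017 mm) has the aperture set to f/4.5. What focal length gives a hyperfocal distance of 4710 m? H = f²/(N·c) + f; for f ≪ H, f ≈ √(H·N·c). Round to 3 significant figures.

600 mm

From H = f²/(N·c) + f, with f ≪ H: f ≈ √(H·N·c) = √(4710000 × 4.5 × 0.017) = √360315 ≈ 600.3 mm.
The +f correction barely moves this — solving exactly, f² + N·c·f − N·c·H = 0 ⇒ f = (−N·c + √((N·c)² + 4·N·c·H))/2 = (−0.0765 + √1441260)/2 ≈ 600.22 mm, so f ≈ 600 mm.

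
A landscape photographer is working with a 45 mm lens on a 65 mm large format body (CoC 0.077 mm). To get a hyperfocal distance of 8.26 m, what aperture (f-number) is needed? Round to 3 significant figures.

f/3.20

Rearrange H = f²/(N·c) + f for N: N = f² / ((H − f)·c).
N = 45² / ((8260 − 45) × 0.077) = 2025 / 632.6 ≈ 3.20.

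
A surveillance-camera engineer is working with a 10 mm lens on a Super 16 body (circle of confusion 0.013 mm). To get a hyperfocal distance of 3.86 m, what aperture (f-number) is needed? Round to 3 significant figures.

Rearrange H = f²/(N·c) + f for N: N = f² / ((H − f)·c).
N = 10² / ((3860 − 10) × 0.013) = 100 / 50.05 ≈ 2.00.

f/2.00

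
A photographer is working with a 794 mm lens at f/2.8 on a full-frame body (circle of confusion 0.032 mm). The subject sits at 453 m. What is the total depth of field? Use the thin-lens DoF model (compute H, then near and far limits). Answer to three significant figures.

58.5 m

Hyperfocal distance H = f²/(N·c) + f = 794²/(2.8 × 0.032) + 794 = 630436/0.0896 + 794 ≈ 7036910.1 mm ≈ 7037 m.
Near limit Dn = s·(H − f)/(H + s − 2f) = 453000 × (7036910.1 − 794) / (7036910.1 + 453000 − 2 × 794) = 453000 × 7036116.1 / 7488322.1 ≈ 425644 mm.
Far limit Df = s·(H − f)/(H − s) = 453000 × (7036910.1 − 794) / (7036910.1 − 453000) = 453000 × 7036116.1 / 6583910.1 ≈ 484114 mm.
Depth of field = Df − Dn = 484114 − 425644 ≈ 58470 mm ≈ 58.5 m.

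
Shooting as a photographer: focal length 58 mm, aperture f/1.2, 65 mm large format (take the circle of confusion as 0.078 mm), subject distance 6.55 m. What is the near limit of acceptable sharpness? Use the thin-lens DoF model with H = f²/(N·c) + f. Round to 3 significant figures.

5.55 m

Hyperfocal distance H = f²/(N·c) + f = 58²/(1.2 × 0.078) + 58 = 3364/0.0936 + 58 ≈ 35998.2 mm ≈ 36.00 m.
Near limit Dn = s·(H − f)/(H + s − 2f) = 6550 × (35998.2 − 58) / (35998.2 + 6550 − 2 × 58) = 6550 × 35940.2 / 42432.2 ≈ 5547.9 mm ≈ 5.55 m.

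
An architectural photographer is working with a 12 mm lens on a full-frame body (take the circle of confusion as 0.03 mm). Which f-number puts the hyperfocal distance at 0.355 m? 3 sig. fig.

Rearrange H = f²/(N·c) + f for N: N = f² / ((H − f)·c).
N = 12² / ((355 − 12) × 0.03) = 144 / 10.29 ≈ 14.

f/14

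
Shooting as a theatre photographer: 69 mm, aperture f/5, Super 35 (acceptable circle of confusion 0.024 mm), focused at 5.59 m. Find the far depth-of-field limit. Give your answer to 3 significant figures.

Hyperfocal distance H = f²/(N·c) + f = 69²/(5 × 0.024) + 69 = 4761/0.12 + 69 ≈ 39744.0 mm ≈ 39.74 m.
Far limit Df = s·(H − f)/(H − s) = 5590 × (39744.0 − 69) / (39744.0 − 5590) = 5590 × 39675.0 / 34154.0 ≈ 6493.6 mm ≈ 6.49 m.

6.49 m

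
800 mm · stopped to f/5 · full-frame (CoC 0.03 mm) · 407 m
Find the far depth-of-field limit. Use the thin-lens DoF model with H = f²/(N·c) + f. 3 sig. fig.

450 m

Hyperfocal distance H = f²/(N·c) + f = 800²/(5 × 0.03) + 800 = 640000/0.15 + 800 ≈ 4267466.7 mm ≈ 4267 m.
Far limit Df = s·(H − f)/(H − s) = 407000 × (4267466.7 − 800) / (4267466.7 − 407000) = 407000 × 4266666.7 / 3860466.7 ≈ 449825 mm ≈ 450 m.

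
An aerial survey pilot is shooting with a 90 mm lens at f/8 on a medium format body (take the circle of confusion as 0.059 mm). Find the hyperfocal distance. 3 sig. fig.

17.3 m

Hyperfocal distance H = f²/(N·c) + f = 90²/(8 × 0.059) + 90 = 8100/0.472 + 90 ≈ 17251.0 mm ≈ 17.3 m.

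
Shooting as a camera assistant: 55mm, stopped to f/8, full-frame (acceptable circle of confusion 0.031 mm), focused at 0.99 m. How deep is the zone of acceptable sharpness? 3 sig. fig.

153 mm

Hyperfocal distance H = f²/(N·c) + f = 55²/(8 × 0.031) + 55 = 3025/0.248 + 55 ≈ 12252.6 mm ≈ 12.25 m.
Near limit Dn = s·(H − f)/(H + s − 2f) = 990 × (12252.6 − 55) / (12252.6 + 990 − 2 × 55) = 990 × 12197.6 / 13132.6 ≈ 919.51 mm.
Far limit Df = s·(H − f)/(H − s) = 990 × (12252.6 − 55) / (12252.6 − 990) = 990 × 12197.6 / 11262.6 ≈ 1072.19 mm.
Depth of field = Df − Dn = 1072.19 − 919.51 ≈ 152.68 mm.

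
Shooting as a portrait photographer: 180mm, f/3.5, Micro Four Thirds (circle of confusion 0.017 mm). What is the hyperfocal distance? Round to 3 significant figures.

545 m

Hyperfocal distance H = f²/(N·c) + f = 180²/(3.5 × 0.017) + 180 = 32400/0.0595 + 180 ≈ 544717.8 mm ≈ 545 m.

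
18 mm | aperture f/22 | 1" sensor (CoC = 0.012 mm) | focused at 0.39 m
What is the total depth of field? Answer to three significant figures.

Hyperfocal distance H = f²/(N·c) + f = 18²/(22 × 0.012) + 18 = 324/0.264 + 18 ≈ 1245.3 mm ≈ 1.245 m.
Near limit Dn = s·(H − f)/(H + s − 2f) = 390 × (1245.3 − 18) / (1245.3 + 390 − 2 × 18) = 390 × 1227.3 / 1599.3 ≈ 299.28 mm.
Far limit Df = s·(H − f)/(H − s) = 390 × (1245.3 − 18) / (1245.3 − 390) = 390 × 1227.3 / 855.3 ≈ 559.63 mm.
Depth of field = Df − Dn = 559.63 − 299.28 ≈ 260.35 mm.

260 mm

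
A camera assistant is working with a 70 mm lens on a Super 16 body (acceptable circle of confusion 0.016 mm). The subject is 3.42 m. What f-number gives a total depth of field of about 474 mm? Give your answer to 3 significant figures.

Write h = H − f = f²/(N·c). The thin-lens limits are Dn = s·h/(h + (s−f)) and Df = s·h/(h − (s−f)), so DoF = Df − Dn = 2·s·(s−f)·h / (h² − (s−f)²).
That is a quadratic in h: DoF·h² − 2·s·(s−f)·h − DoF·(s−f)² = 0 ⇒ h = (s−f)·(s + √(s² + DoF²)) / DoF = 3350 × (3420 + √(3420² + 474²)) / 474 = 3350 × (3420 + 3452.69) / 474 ≈ 48573 mm.
Then N = f²/(c·h) = 70² / (0.016 × 48573) = 4900 / 777.17 ≈ 6.30.

f/6.30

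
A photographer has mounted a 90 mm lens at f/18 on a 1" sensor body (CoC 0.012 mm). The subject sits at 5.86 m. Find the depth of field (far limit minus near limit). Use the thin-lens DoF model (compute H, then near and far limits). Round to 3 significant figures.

1.85 m

Hyperfocal distance H = f²/(N·c) + f = 90²/(18 × 0.012) + 90 = 8100/0.216 + 90 ≈ 37590.0 mm ≈ 37.59 m.
Near limit Dn = s·(H − f)/(H + s − 2f) = 5860 × (37590.0 − 90) / (37590.0 + 5860 − 2 × 90) = 5860 × 37500.0 / 43270.0 ≈ 5078.6 mm.
Far limit Df = s·(H − f)/(H − s) = 5860 × (37590.0 − 90) / (37590.0 − 5860) = 5860 × 37500.0 / 31730.0 ≈ 6925.6 mm.
Depth of field = Df − Dn = 6925.6 − 5078.6 ≈ 1847.0 mm ≈ 1.85 m.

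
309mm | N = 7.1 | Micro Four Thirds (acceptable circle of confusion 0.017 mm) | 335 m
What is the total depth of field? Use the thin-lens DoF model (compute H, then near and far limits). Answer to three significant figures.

Hyperfocal distance H = f²/(N·c) + f = 309²/(7.1 × 0.017) + 309 = 95481/0.1207 + 309 ≈ 791369.5 mm ≈ 791.4 m.
Near limit Dn = s·(H − f)/(H + s − 2f) = 335000 × (791369.5 − 309) / (791369.5 + 335000 − 2 × 309) = 335000 × 791060.5 / 1125751.5 ≈ 235403 mm.
Far limit Df = s·(H − f)/(H − s) = 335000 × (791369.5 − 309) / (791369.5 − 335000) = 335000 × 791060.5 / 456369.5 ≈ 580681 mm.
Depth of field = Df − Dn = 580681 − 235403 ≈ 345278 mm ≈ 345 m.

345 m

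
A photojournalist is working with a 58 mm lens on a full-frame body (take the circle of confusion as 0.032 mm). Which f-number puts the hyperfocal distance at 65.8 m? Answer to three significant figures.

Rearrange H = f²/(N·c) + f for N: N = f² / ((H − f)·c).
N = 58² / ((65800 − 58) × 0.032) = 3364 / 2104 ≈ 1.60.

f/1.60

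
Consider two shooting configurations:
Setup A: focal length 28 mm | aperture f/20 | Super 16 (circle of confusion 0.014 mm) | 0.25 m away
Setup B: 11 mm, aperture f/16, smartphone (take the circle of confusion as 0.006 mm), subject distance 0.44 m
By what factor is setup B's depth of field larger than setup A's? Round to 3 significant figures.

Setup A: H = 28²/(20×0.014) + 28 ≈ 2828.0 mm; DoF = Df − Dn = 271.528 − 231.635 ≈ 39.893 mm.
Setup B: H = 11²/(16×0.006) + 11 ≈ 1271.4 mm; DoF = Df − Dn = 667.03 − 328.27 ≈ 338.76 mm.
Ratio = 338.76 / 39.893 ≈ 8.49.

8.49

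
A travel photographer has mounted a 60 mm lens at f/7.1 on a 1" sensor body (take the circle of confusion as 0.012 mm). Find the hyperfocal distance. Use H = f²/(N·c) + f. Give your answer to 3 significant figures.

Hyperfocal distance H = f²/(N·c) + f = 60²/(7.1 × 0.012) + 60 = 3600/0.0852 + 60 ≈ 42313.5 mm ≈ 42.3 m.

42.3 m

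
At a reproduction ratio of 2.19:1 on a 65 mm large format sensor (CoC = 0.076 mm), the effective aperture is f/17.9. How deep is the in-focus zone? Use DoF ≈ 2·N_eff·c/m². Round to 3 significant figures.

0.567 mm

At magnification m, DoF ≈ 2·N_eff·c/m² = 2 × 17.9 × 0.076 / 2.19² = 2.721 / 4.796 ≈ 0.567 mm.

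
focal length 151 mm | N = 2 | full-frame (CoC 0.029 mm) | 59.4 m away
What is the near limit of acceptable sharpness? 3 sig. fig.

Hyperfocal distance H = f²/(N·c) + f = 151²/(2 × 0.029) + 151 = 22801/0.058 + 151 ≈ 393271.7 mm ≈ 393.3 m.
Near limit Dn = s·(H − f)/(H + s − 2f) = 59400 × (393271.7 − 151) / (393271.7 + 59400 − 2 × 151) = 59400 × 393120.7 / 452369.7 ≈ 51620 mm ≈ 51.6 m.

51.6 m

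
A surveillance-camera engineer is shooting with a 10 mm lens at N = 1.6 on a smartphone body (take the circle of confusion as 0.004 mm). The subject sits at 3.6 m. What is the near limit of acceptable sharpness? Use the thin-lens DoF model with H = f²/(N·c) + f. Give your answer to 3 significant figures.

2.93 m

Hyperfocal distance H = f²/(N·c) + f = 10²/(1.6 × 0.004) + 10 = 100/0.0064 + 10 ≈ 15635.0 mm ≈ 15.63 m.
Near limit Dn = s·(H − f)/(H + s − 2f) = 3600 × (15635.0 − 10) / (15635.0 + 3600 − 2 × 10) = 3600 × 15625.0 / 19215.0 ≈ 2927.4 mm ≈ 2.93 m.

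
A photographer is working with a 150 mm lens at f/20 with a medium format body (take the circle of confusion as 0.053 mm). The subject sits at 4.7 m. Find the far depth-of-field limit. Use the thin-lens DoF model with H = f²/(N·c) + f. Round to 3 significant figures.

Hyperfocal distance H = f²/(N·c) + f = 150²/(20 × 0.053) + 150 = 22500/1.06 + 150 ≈ 21376.4 mm ≈ 21.38 m.
Far limit Df = s·(H − f)/(H − s) = 4700 × (21376.4 − 150) / (21376.4 − 4700) = 4700 × 21226.4 / 16676.4 ≈ 5982.3 mm ≈ 5.98 m.

5.98 m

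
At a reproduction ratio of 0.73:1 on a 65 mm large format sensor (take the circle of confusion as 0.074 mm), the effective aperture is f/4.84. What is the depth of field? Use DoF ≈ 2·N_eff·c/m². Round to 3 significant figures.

1.34 mm

At magnification m, DoF ≈ 2·N_eff·c/m² = 2 × 4.84 × 0.074 / 0.73² = 0.7163 / 0.5329 ≈ 1.34 mm.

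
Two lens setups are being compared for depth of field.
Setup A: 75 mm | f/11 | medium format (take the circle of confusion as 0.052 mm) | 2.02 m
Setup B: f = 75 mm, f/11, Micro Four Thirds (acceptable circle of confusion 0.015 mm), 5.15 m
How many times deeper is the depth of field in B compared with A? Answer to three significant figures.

1.89

Setup A: H = 75²/(11×0.052) + 75 ≈ 9908.9 mm; DoF = Df − Dn = 2518.03 − 1686.45 ≈ 831.58 mm.
Setup B: H = 75²/(11×0.015) + 75 ≈ 34165.9 mm; DoF = Df − Dn = 6050.8 − 4482.7 ≈ 1568.1 mm.
Ratio = 1568.1 / 831.58 ≈ 1.89.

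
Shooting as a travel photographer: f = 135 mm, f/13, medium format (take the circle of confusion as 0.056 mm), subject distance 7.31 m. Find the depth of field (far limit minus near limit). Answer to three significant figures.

4.57 m

Hyperfocal distance H = f²/(N·c) + f = 135²/(13 × 0.056) + 135 = 18225/0.728 + 135 ≈ 25169.3 mm ≈ 25.17 m.
Near limit Dn = s·(H − f)/(H + s − 2f) = 7310 × (25169.3 − 135) / (25169.3 + 7310 − 2 × 135) = 7310 × 25034.3 / 32209.3 ≈ 5681.6 mm.
Far limit Df = s·(H − f)/(H − s) = 7310 × (25169.3 − 135) / (25169.3 − 7310) = 7310 × 25034.3 / 17859.3 ≈ 10246.8 mm.
Depth of field = Df − Dn = 10246.8 − 5681.6 ≈ 4565.2 mm ≈ 4.57 m.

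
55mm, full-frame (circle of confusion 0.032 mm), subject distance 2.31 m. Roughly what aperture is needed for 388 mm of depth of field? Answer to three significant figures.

f/3.50

Write h = H − f = f²/(N·c). The thin-lens limits are Dn = s·h/(h + (s−f)) and Df = s·h/(h − (s−f)), so DoF = Df − Dn = 2·s·(s−f)·h / (h² − (s−f)²).
That is a quadratic in h: DoF·h² − 2·s·(s−f)·h − DoF·(s−f)² = 0 ⇒ h = (s−f)·(s + √(s² + DoF²)) / DoF = 2255 × (2310 + √(2310² + 388²)) / 388 = 2255 × (2310 + 2342.36) / 388 ≈ 27039 mm.
Then N = f²/(c·h) = 55² / (0.032 × 27039) = 3025 / 865.24 ≈ 3.50.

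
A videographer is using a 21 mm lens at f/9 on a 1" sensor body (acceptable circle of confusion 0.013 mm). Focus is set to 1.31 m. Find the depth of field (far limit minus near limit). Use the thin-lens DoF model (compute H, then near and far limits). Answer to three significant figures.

1.01 m

Hyperfocal distance H = f²/(N·c) + f = 21²/(9 × 0.013) + 21 = 441/0.117 + 21 ≈ 3790.2 mm ≈ 3.790 m.
Near limit Dn = s·(H − f)/(H + s − 2f) = 1310 × (3790.2 − 21) / (3790.2 + 1310 − 2 × 21) = 1310 × 3769.2 / 5058.2 ≈ 976.2 mm.
Far limit Df = s·(H − f)/(H − s) = 1310 × (3790.2 − 21) / (3790.2 − 1310) = 1310 × 3769.2 / 2480.2 ≈ 1990.8 mm.
Depth of field = Df − Dn = 1990.8 − 976.2 ≈ 1014.6 mm ≈ 1.01 m.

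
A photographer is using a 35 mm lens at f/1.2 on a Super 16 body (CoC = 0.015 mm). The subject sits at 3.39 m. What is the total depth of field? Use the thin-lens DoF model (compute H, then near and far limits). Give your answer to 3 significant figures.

335 mm

Hyperfocal distance H = f²/(N·c) + f = 35²/(1.2 × 0.015) + 35 = 1225/0.018 + 35 ≈ 68090.6 mm ≈ 68.09 m.
Near limit Dn = s·(H − f)/(H + s − 2f) = 3390 × (68090.6 − 35) / (68090.6 + 3390 − 2 × 35) = 3390 × 68055.6 / 71410.6 ≈ 3230.73 mm.
Far limit Df = s·(H − f)/(H − s) = 3390 × (68090.6 − 35) / (68090.6 − 3390) = 3390 × 68055.6 / 64700.6 ≈ 3565.79 mm.
Depth of field = Df − Dn = 3565.79 − 3230.73 ≈ 335.06 mm.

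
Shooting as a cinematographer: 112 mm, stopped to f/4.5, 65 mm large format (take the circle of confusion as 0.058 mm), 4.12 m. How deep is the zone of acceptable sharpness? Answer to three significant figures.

Hyperfocal distance H = f²/(N·c) + f = 112²/(4.5 × 0.058) + 112 = 12544/0.261 + 112 ≈ 48173.3 mm ≈ 48.17 m.
Near limit Dn = s·(H − f)/(H + s − 2f) = 4120 × (48173.3 − 112) / (48173.3 + 4120 − 2 × 112) = 4120 × 48061.3 / 52069.3 ≈ 3802.87 mm.
Far limit Df = s·(H − f)/(H − s) = 4120 × (48173.3 − 112) / (48173.3 − 4120) = 4120 × 48061.3 / 44053.3 ≈ 4494.84 mm.
Depth of field = Df − Dn = 4494.84 − 3802.87 ≈ 691.97 mm ≈ 0.692 m.

0.692 m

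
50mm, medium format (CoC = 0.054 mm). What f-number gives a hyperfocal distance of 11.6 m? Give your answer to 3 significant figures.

Rearrange H = f²/(N·c) + f for N: N = f² / ((H − f)·c).
N = 50² / ((11600 − 50) × 0.054) = 2500 / 623.7 ≈ 4.01.

f/4.01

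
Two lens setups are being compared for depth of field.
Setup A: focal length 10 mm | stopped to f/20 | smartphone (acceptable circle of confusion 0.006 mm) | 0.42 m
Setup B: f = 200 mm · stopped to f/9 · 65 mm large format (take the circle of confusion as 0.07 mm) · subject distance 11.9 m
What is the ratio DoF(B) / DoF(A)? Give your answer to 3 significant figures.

8.33

Setup A: H = 10²/(20×0.006) + 10 ≈ 843.3 mm; DoF = Df − Dn = 826.77 − 281.50 ≈ 545.27 mm.
Setup B: H = 200²/(9×0.07) + 200 ≈ 63692.1 mm; DoF = Df − Dn = 14588.2 − 10048.3 ≈ 4539.9 mm.
Ratio = 4539.9 / 545.27 ≈ 8.33.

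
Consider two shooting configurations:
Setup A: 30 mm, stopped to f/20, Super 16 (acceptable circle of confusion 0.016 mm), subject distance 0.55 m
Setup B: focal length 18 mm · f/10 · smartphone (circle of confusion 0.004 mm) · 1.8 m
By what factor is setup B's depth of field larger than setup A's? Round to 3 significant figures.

Setup A: H = 30²/(20×0.016) + 30 ≈ 2842.5 mm; DoF = Df − Dn = 674.75 − 464.18 ≈ 210.57 mm.
Setup B: H = 18²/(10×0.004) + 18 ≈ 8118.0 mm; DoF = Df − Dn = 2307.69 − 1475.41 ≈ 832.28 mm.
Ratio = 832.28 / 210.57 ≈ 3.95.

3.95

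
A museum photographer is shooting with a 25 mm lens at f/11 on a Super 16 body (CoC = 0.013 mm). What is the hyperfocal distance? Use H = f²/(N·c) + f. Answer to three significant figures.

4.40 m

Hyperfocal distance H = f²/(N·c) + f = 25²/(11 × 0.013) + 25 = 625/0.143 + 25 ≈ 4395.6 mm ≈ 4.40 m.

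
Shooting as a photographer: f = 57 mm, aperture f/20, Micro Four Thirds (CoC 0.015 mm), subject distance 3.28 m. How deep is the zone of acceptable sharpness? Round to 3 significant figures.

Hyperfocal distance H = f²/(N·c) + f = 57²/(20 × 0.015) + 57 = 3249/0.3 + 57 ≈ 10887.0 mm ≈ 10.89 m.
Near limit Dn = s·(H − f)/(H + s − 2f) = 3280 × (10887.0 − 57) / (10887.0 + 3280 − 2 × 57) = 3280 × 10830.0 / 14053.0 ≈ 2527.7 mm.
Far limit Df = s·(H − f)/(H − s) = 3280 × (10887.0 − 57) / (10887.0 − 3280) = 3280 × 10830.0 / 7607.0 ≈ 4669.7 mm.
Depth of field = Df − Dn = 4669.7 − 2527.7 ≈ 2142.0 mm ≈ 2.14 m.

2.14 m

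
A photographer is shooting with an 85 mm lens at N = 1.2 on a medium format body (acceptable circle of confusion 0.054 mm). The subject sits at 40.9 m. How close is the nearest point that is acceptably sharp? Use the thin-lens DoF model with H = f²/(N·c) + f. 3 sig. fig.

29.9 m

Hyperfocal distance H = f²/(N·c) + f = 85²/(1.2 × 0.054) + 85 = 7225/0.0648 + 85 ≈ 111581.9 mm ≈ 111.6 m.
Near limit Dn = s·(H − f)/(H + s − 2f) = 40900 × (111581.9 − 85) / (111581.9 + 40900 − 2 × 85) = 40900 × 111496.9 / 152311.9 ≈ 29940 mm ≈ 29.9 m.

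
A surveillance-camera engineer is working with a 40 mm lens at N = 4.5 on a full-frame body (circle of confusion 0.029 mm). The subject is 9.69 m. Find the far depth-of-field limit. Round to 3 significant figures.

Hyperfocal distance H = f²/(N·c) + f = 40²/(4.5 × 0.029) + 40 = 1600/0.1305 + 40 ≈ 12300.5 mm ≈ 12.30 m.
Far limit Df = s·(H − f)/(H − s) = 9690 × (12300.5 − 40) / (12300.5 − 9690) = 9690 × 12260.5 / 2610.5 ≈ 45510 mm ≈ 45.5 m.

45.5 m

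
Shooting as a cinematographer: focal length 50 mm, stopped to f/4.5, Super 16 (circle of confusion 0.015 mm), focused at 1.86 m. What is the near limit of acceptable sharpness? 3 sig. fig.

Hyperfocal distance H = f²/(N·c) + f = 50²/(4.5 × 0.015) + 50 = 2500/0.0675 + 50 ≈ 37087.0 mm ≈ 37.09 m.
Near limit Dn = s·(H − f)/(H + s − 2f) = 1860 × (37087.0 − 50) / (37087.0 + 1860 − 2 × 50) = 1860 × 37037.0 / 38847.0 ≈ 1773.3 mm ≈ 1.77 m.

1.77 m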